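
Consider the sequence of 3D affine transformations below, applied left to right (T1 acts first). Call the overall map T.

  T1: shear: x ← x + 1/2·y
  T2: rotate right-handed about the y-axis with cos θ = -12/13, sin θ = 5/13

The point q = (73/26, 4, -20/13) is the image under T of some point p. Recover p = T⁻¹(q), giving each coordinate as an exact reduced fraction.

p = (-4, 4, 5/2)

T1 = [1 1/2 0 0; 0 1 0 0; 0 0 1 0; 0 0 0 1]
T2·T1 = [-12/13 -6/13 5/13 0; 0 1 0 0; -5/13 -5/26 -12/13 0; 0 0 0 1]
det M = 1; M⁻¹ = [-12/13 -1/2 -5/13 0; 0 1 0 0; 5/13 0 -12/13 0; 0 0 0 1]
M⁻¹ · (73/26, 4, -20/13)ᵀ = (-4, 4, 5/2)ᵀ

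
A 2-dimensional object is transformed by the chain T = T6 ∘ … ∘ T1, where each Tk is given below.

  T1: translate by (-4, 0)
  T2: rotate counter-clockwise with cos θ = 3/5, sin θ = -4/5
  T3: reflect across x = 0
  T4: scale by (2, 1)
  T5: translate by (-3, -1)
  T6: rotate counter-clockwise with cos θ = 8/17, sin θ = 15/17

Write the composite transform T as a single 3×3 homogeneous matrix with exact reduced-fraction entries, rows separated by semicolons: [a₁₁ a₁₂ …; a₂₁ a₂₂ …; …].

T1 = [1 0 -4; 0 1 0; 0 0 1]
T2·T1 = [3/5 4/5 -12/5; -4/5 3/5 16/5; 0 0 1]
T3·…·T1 = [-3/5 -4/5 12/5; -4/5 3/5 16/5; 0 0 1]
T4·…·T1 = [-6/5 -8/5 24/5; -4/5 3/5 16/5; 0 0 1]
T5·…·T1 = [-6/5 -8/5 9/5; -4/5 3/5 11/5; 0 0 1]
T6·…·T1 = [12/85 -109/85 -93/85; -122/85 -96/85 223/85; 0 0 1]

T = [12/85 -109/85 -93/85; -122/85 -96/85 223/85; 0 0 1]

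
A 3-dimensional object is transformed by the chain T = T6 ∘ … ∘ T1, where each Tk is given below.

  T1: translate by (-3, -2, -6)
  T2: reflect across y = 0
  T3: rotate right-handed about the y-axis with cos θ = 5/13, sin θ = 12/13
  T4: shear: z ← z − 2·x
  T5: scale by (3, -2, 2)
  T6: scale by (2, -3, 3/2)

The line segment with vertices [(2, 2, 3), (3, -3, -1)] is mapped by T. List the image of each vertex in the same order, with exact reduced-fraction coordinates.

image vertices: (-246/13, 0, 237/13), (-504/13, 30, 399/13)

T1 translate by (-3, -2, -6): (2, 2, 3) → (-1, 0, -3); (3, -3, -1) → (0, -5, -7)
T2 reflect across y = 0: (-1, 0, -3) → (-1, 0, -3); (0, -5, -7) → (0, 5, -7)
T3 rotate right-handed about the y-axis with cos θ = 5/13, sin θ = 12/13: (-1, 0, -3) → (-41/13, 0, -3/13); (0, 5, -7) → (-84/13, 5, -35/13)
T4 shear: z ← z − 2·x: (-41/13, 0, -3/13) → (-41/13, 0, 79/13); (-84/13, 5, -35/13) → (-84/13, 5, 133/13)
T5 scale by (3, -2, 2): (-41/13, 0, 79/13) → (-123/13, 0, 158/13); (-84/13, 5, 133/13) → (-252/13, -10, 266/13)
T6 scale by (2, -3, 3/2): (-123/13, 0, 158/13) → (-246/13, 0, 237/13); (-252/13, -10, 266/13) → (-504/13, 30, 399/13)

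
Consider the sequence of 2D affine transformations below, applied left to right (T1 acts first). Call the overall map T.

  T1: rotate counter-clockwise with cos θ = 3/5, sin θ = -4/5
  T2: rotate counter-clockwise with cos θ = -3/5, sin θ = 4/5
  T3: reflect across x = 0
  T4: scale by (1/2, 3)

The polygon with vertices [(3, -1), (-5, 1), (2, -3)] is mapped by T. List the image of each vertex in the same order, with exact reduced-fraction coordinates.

image vertices: (-9/10, 39/5), (59/50, -339/25), (-43/25, 81/25)

T1 rotate counter-clockwise with cos θ = 3/5, sin θ = -4/5: (3, -1) → (1, -3); (-5, 1) → (-11/5, 23/5); (2, -3) → (-6/5, -17/5)
T2 rotate counter-clockwise with cos θ = -3/5, sin θ = 4/5: (1, -3) → (9/5, 13/5); (-11/5, 23/5) → (-59/25, -113/25); (-6/5, -17/5) → (86/25, 27/25)
T3 reflect across x = 0: (9/5, 13/5) → (-9/5, 13/5); (-59/25, -113/25) → (59/25, -113/25); (86/25, 27/25) → (-86/25, 27/25)
T4 scale by (1/2, 3): (-9/5, 13/5) → (-9/10, 39/5); (59/25, -113/25) → (59/50, -339/25); (-86/25, 27/25) → (-43/25, 81/25)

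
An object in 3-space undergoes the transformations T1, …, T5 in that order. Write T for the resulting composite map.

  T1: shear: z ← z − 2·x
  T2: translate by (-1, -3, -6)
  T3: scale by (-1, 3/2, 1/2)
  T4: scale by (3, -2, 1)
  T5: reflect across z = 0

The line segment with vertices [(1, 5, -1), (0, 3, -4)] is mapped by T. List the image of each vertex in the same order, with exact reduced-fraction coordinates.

T1 shear: z ← z − 2·x: (1, 5, -1) → (1, 5, -3); (0, 3, -4) → (0, 3, -4)
T2 translate by (-1, -3, -6): (1, 5, -3) → (0, 2, -9); (0, 3, -4) → (-1, 0, -10)
T3 scale by (-1, 3/2, 1/2): (0, 2, -9) → (0, 3, -9/2); (-1, 0, -10) → (1, 0, -5)
T4 scale by (3, -2, 1): (0, 3, -9/2) → (0, -6, -9/2); (1, 0, -5) → (3, 0, -5)
T5 reflect across z = 0: (0, -6, -9/2) → (0, -6, 9/2); (3, 0, -5) → (3, 0, 5)

image vertices: (0, -6, 9/2), (3, 0, 5)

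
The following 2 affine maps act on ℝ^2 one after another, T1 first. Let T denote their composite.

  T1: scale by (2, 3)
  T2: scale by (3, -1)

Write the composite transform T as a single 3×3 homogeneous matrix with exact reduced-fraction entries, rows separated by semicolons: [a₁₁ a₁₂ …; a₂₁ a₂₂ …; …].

T = [6 0 0; 0 -3 0; 0 0 1]

T1 = [2 0 0; 0 3 0; 0 0 1]
T2·T1 = [6 0 0; 0 -3 0; 0 0 1]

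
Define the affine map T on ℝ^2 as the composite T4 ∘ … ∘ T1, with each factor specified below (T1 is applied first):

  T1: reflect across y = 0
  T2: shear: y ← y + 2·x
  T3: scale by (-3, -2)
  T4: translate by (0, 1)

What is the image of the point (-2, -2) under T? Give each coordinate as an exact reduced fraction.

T1 reflect across y = 0: (-2, -2) → (-2, 2)
T2 shear: y ← y + 2·x: (-2, 2) → (-2, -2)
T3 scale by (-3, -2): (-2, -2) → (6, 4)
T4 translate by (0, 1): (6, 4) → (6, 5)

T(p) = (6, 5)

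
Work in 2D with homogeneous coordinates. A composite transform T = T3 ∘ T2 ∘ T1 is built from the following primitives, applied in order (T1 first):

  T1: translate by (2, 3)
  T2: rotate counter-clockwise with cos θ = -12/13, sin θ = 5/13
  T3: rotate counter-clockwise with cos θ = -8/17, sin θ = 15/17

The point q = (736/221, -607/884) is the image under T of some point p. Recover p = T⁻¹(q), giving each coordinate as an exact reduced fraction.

p = (-1, 1/4)

T1 = [1 0 2; 0 1 3; 0 0 1]
T2·T1 = [-12/13 -5/13 -3; 5/13 -12/13 -2; 0 0 1]
T3·…·T1 = [21/221 220/221 54/17; -220/221 21/221 -29/17; 0 0 1]
det M = 1; M⁻¹ = [21/221 -220/221 -2; 220/221 21/221 -3; 0 0 1]
M⁻¹ · (736/221, -607/884)ᵀ = (-1, 1/4)ᵀ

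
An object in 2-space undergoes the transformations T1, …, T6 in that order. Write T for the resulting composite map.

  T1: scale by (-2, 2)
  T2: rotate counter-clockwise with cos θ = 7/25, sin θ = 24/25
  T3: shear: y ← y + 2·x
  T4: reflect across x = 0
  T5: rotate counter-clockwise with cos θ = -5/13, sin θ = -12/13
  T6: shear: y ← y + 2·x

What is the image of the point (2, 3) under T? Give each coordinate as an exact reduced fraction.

T(p) = (-5636/325, -11346/325)

T1 scale by (-2, 2): (2, 3) → (-4, 6)
T2 rotate counter-clockwise with cos θ = 7/25, sin θ = 24/25: (-4, 6) → (-172/25, -54/25)
T3 shear: y ← y + 2·x: (-172/25, -54/25) → (-172/25, -398/25)
T4 reflect across x = 0: (-172/25, -398/25) → (172/25, -398/25)
T5 rotate counter-clockwise with cos θ = -5/13, sin θ = -12/13: (172/25, -398/25) → (-5636/325, -74/325)
T6 shear: y ← y + 2·x: (-5636/325, -74/325) → (-5636/325, -11346/325)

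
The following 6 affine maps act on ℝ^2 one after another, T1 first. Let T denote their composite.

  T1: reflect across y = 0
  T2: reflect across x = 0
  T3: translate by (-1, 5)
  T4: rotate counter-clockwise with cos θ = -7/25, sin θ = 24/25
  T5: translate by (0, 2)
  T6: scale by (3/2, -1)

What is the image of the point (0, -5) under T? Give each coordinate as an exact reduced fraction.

T(p) = (-699/50, 44/25)

T1 reflect across y = 0: (0, -5) → (0, 5)
T2 reflect across x = 0: (0, 5) → (0, 5)
T3 translate by (-1, 5): (0, 5) → (-1, 10)
T4 rotate counter-clockwise with cos θ = -7/25, sin θ = 24/25: (-1, 10) → (-233/25, -94/25)
T5 translate by (0, 2): (-233/25, -94/25) → (-233/25, -44/25)
T6 scale by (3/2, -1): (-233/25, -44/25) → (-699/50, 44/25)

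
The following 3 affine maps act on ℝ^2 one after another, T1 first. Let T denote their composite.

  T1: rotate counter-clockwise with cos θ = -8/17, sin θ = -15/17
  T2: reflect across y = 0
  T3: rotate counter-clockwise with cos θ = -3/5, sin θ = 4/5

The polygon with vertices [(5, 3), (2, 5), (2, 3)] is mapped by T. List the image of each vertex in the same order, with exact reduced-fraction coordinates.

T1 rotate counter-clockwise with cos θ = -8/17, sin θ = -15/17: (5, 3) → (5/17, -99/17); (2, 5) → (59/17, -70/17); (2, 3) → (29/17, -54/17)
T2 reflect across y = 0: (5/17, -99/17) → (5/17, 99/17); (59/17, -70/17) → (59/17, 70/17); (29/17, -54/17) → (29/17, 54/17)
T3 rotate counter-clockwise with cos θ = -3/5, sin θ = 4/5: (5/17, 99/17) → (-411/85, -277/85); (59/17, 70/17) → (-457/85, 26/85); (29/17, 54/17) → (-303/85, -46/85)

image vertices: (-411/85, -277/85), (-457/85, 26/85), (-303/85, -46/85)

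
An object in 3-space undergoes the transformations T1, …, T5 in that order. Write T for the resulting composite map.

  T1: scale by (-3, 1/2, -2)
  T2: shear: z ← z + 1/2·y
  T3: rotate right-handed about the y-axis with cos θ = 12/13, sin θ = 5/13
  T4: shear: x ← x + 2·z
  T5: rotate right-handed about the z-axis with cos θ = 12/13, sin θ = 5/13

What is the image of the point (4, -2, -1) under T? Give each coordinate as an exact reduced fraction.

T1 scale by (-3, 1/2, -2): (4, -2, -1) → (-12, -1, 2)
T2 shear: z ← z + 1/2·y: (-12, -1, 2) → (-12, -1, 3/2)
T3 rotate right-handed about the y-axis with cos θ = 12/13, sin θ = 5/13: (-12, -1, 3/2) → (-21/2, -1, 6)
T4 shear: x ← x + 2·z: (-21/2, -1, 6) → (3/2, -1, 6)
T5 rotate right-handed about the z-axis with cos θ = 12/13, sin θ = 5/13: (3/2, -1, 6) → (23/13, -9/26, 6)

T(p) = (23/13, -9/26, 6)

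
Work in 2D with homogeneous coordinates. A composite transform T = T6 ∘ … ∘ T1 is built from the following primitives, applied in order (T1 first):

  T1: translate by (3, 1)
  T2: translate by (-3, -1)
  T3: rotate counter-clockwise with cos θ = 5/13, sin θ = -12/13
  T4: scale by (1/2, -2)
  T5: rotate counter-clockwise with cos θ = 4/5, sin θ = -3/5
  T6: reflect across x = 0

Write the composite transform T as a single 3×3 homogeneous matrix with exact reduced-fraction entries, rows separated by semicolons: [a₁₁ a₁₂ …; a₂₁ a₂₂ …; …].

T = [-82/65 6/65 0; 177/130 -58/65 0; 0 0 1]

T1 = [1 0 3; 0 1 1; 0 0 1]
T2·T1 = [1 0 0; 0 1 0; 0 0 1]
T3·…·T1 = [5/13 12/13 0; -12/13 5/13 0; 0 0 1]
T4·…·T1 = [5/26 6/13 0; 24/13 -10/13 0; 0 0 1]
T5·…·T1 = [82/65 -6/65 0; 177/130 -58/65 0; 0 0 1]
T6·…·T1 = [-82/65 6/65 0; 177/130 -58/65 0; 0 0 1]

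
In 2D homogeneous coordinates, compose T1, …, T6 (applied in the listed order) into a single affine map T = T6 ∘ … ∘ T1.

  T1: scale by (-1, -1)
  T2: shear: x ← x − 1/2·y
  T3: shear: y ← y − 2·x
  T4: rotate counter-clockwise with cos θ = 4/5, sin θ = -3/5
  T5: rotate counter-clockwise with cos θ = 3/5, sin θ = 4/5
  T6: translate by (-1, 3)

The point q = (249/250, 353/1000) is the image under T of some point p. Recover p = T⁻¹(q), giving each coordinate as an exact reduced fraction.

p = (-4/5, 3/4)

T1 = [-1 0 0; 0 -1 0; 0 0 1]
T2·T1 = [-1 1/2 0; 0 -1 0; 0 0 1]
T3·…·T1 = [-1 1/2 0; 2 -2 0; 0 0 1]
T4·…·T1 = [2/5 -4/5 0; 11/5 -19/10 0; 0 0 1]
T5·…·T1 = [-38/25 26/25 0; 41/25 -89/50 0; 0 0 1]
T6·…·T1 = [-38/25 26/25 -1; 41/25 -89/50 3; 0 0 1]
det M = 1; M⁻¹ = [-89/50 -26/25 67/50; -41/25 -38/25 73/25; 0 0 1]
M⁻¹ · (249/250, 353/1000)ᵀ = (-4/5, 3/4)ᵀ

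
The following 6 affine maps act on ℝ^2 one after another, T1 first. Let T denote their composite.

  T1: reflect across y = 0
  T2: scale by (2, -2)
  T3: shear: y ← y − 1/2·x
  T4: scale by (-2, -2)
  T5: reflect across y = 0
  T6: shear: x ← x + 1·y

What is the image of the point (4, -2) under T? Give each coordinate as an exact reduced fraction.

T(p) = (-32, -16)

T1 reflect across y = 0: (4, -2) → (4, 2)
T2 scale by (2, -2): (4, 2) → (8, -4)
T3 shear: y ← y − 1/2·x: (8, -4) → (8, -8)
T4 scale by (-2, -2): (8, -8) → (-16, 16)
T5 reflect across y = 0: (-16, 16) → (-16, -16)
T6 shear: x ← x + 1·y: (-16, -16) → (-32, -16)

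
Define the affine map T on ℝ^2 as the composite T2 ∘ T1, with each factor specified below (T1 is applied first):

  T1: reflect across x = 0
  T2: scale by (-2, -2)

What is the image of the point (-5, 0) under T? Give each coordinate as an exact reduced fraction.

T(p) = (-10, 0)

T1 reflect across x = 0: (-5, 0) → (5, 0)
T2 scale by (-2, -2): (5, 0) → (-10, 0)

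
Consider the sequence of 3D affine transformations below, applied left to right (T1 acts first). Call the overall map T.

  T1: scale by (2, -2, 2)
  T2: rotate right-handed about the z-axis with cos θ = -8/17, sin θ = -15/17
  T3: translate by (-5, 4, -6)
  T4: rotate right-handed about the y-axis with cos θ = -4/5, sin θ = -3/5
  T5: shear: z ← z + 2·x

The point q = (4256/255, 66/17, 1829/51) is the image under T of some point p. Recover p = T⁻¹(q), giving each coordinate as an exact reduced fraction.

T1 = [2 0 0 0; 0 -2 0 0; 0 0 2 0; 0 0 0 1]
T2·T1 = [-16/17 -30/17 0 0; -30/17 16/17 0 0; 0 0 2 0; 0 0 0 1]
T3·…·T1 = [-16/17 -30/17 0 -5; -30/17 16/17 0 4; 0 0 2 -6; 0 0 0 1]
T4·…·T1 = [64/85 24/17 -6/5 38/5; -30/17 16/17 0 4; -48/85 -18/17 -8/5 9/5; 0 0 0 1]
T5·…·T1 = [64/85 24/17 -6/5 38/5; -30/17 16/17 0 4; 16/17 30/17 -4 17; 0 0 0 1]
det M = -8; M⁻¹ = [8/17 -15/34 -12/85 10/17; 15/17 4/17 -9/34 -107/34; 1/2 0 -2/5 3; 0 0 0 1]
M⁻¹ · (4256/255, 66/17, 1829/51)ᵀ = (5/3, 3, -3)ᵀ

p = (5/3, 3, -3)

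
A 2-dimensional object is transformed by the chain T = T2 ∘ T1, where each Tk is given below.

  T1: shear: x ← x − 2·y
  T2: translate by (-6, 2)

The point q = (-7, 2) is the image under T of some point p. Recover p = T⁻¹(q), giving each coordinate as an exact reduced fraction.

p = (-1, 0)

T1 = [1 -2 0; 0 1 0; 0 0 1]
T2·T1 = [1 -2 -6; 0 1 2; 0 0 1]
det M = 1; M⁻¹ = [1 2 2; 0 1 -2; 0 0 1]
M⁻¹ · (-7, 2)ᵀ = (-1, 0)ᵀ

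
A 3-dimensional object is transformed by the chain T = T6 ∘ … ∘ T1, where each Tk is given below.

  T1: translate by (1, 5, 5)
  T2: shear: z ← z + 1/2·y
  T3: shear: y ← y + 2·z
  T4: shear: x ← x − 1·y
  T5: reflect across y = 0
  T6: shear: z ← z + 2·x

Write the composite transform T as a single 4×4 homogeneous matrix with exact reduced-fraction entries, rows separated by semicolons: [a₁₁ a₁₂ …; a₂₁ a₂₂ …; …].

T = [1 -2 -2 -19; 0 -2 -2 -20; 2 -7/2 -3 -61/2; 0 0 0 1]

T1 = [1 0 0 1; 0 1 0 5; 0 0 1 5; 0 0 0 1]
T2·T1 = [1 0 0 1; 0 1 0 5; 0 1/2 1 15/2; 0 0 0 1]
T3·…·T1 = [1 0 0 1; 0 2 2 20; 0 1/2 1 15/2; 0 0 0 1]
T4·…·T1 = [1 -2 -2 -19; 0 2 2 20; 0 1/2 1 15/2; 0 0 0 1]
T5·…·T1 = [1 -2 -2 -19; 0 -2 -2 -20; 0 1/2 1 15/2; 0 0 0 1]
T6·…·T1 = [1 -2 -2 -19; 0 -2 -2 -20; 2 -7/2 -3 -61/2; 0 0 0 1]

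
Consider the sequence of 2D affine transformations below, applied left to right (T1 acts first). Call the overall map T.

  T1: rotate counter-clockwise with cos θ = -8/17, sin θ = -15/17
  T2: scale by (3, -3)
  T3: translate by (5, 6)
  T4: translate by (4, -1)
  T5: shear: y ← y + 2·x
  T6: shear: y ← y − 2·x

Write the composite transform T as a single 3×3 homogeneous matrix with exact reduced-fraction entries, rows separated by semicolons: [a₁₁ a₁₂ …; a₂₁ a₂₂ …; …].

T = [-24/17 45/17 9; 45/17 24/17 5; 0 0 1]

T1 = [-8/17 15/17 0; -15/17 -8/17 0; 0 0 1]
T2·T1 = [-24/17 45/17 0; 45/17 24/17 0; 0 0 1]
T3·…·T1 = [-24/17 45/17 5; 45/17 24/17 6; 0 0 1]
T4·…·T1 = [-24/17 45/17 9; 45/17 24/17 5; 0 0 1]
T5·…·T1 = [-24/17 45/17 9; -3/17 114/17 23; 0 0 1]
T6·…·T1 = [-24/17 45/17 9; 45/17 24/17 5; 0 0 1]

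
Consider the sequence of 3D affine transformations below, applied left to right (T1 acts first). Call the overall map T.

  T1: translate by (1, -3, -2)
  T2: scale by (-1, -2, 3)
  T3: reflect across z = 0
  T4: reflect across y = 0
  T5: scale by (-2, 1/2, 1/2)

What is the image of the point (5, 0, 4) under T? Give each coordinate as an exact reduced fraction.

T(p) = (12, -3, -3)

T1 translate by (1, -3, -2): (5, 0, 4) → (6, -3, 2)
T2 scale by (-1, -2, 3): (6, -3, 2) → (-6, 6, 6)
T3 reflect across z = 0: (-6, 6, 6) → (-6, 6, -6)
T4 reflect across y = 0: (-6, 6, -6) → (-6, -6, -6)
T5 scale by (-2, 1/2, 1/2): (-6, -6, -6) → (12, -3, -3)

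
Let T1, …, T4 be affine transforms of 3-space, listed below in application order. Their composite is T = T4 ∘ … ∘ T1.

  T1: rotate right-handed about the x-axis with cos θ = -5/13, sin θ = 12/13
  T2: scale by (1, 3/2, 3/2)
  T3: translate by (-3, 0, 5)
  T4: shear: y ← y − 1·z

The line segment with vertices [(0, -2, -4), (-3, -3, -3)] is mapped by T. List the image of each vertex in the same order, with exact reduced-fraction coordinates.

image vertices: (-3, 28/13, 59/13), (-6, 43/13, 67/26)

T1 rotate right-handed about the x-axis with cos θ = -5/13, sin θ = 12/13: (0, -2, -4) → (0, 58/13, -4/13); (-3, -3, -3) → (-3, 51/13, -21/13)
T2 scale by (1, 3/2, 3/2): (0, 58/13, -4/13) → (0, 87/13, -6/13); (-3, 51/13, -21/13) → (-3, 153/26, -63/26)
T3 translate by (-3, 0, 5): (0, 87/13, -6/13) → (-3, 87/13, 59/13); (-3, 153/26, -63/26) → (-6, 153/26, 67/26)
T4 shear: y ← y − 1·z: (-3, 87/13, 59/13) → (-3, 28/13, 59/13); (-6, 153/26, 67/26) → (-6, 43/13, 67/26)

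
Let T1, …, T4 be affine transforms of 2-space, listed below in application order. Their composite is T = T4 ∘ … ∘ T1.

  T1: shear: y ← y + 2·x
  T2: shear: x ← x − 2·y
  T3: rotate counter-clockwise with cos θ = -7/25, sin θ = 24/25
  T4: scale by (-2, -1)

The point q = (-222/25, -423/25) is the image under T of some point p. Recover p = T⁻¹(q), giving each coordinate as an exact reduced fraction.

T1 = [1 0 0; 2 1 0; 0 0 1]
T2·T1 = [-3 -2 0; 2 1 0; 0 0 1]
T3·…·T1 = [-27/25 -2/5 0; -86/25 -11/5 0; 0 0 1]
T4·…·T1 = [54/25 4/5 0; 86/25 11/5 0; 0 0 1]
det M = 2; M⁻¹ = [11/10 -2/5 0; -43/25 27/25 0; 0 0 1]
M⁻¹ · (-222/25, -423/25)ᵀ = (-3, -3)ᵀ

p = (-3, -3)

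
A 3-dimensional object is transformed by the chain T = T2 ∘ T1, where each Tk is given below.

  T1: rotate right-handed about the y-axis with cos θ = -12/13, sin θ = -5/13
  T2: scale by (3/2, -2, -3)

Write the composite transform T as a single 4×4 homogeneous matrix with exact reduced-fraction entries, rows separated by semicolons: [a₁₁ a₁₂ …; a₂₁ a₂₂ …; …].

T1 = [-12/13 0 -5/13 0; 0 1 0 0; 5/13 0 -12/13 0; 0 0 0 1]
T2·T1 = [-18/13 0 -15/26 0; 0 -2 0 0; -15/13 0 36/13 0; 0 0 0 1]

T = [-18/13 0 -15/26 0; 0 -2 0 0; -15/13 0 36/13 0; 0 0 0 1]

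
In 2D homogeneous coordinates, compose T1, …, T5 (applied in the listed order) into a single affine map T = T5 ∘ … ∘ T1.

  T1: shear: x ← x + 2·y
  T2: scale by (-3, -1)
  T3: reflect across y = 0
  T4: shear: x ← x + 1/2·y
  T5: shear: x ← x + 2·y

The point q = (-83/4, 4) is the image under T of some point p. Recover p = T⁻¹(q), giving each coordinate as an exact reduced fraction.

p = (9/4, 4)

T1 = [1 2 0; 0 1 0; 0 0 1]
T2·T1 = [-3 -6 0; 0 -1 0; 0 0 1]
T3·…·T1 = [-3 -6 0; 0 1 0; 0 0 1]
T4·…·T1 = [-3 -11/2 0; 0 1 0; 0 0 1]
T5·…·T1 = [-3 -7/2 0; 0 1 0; 0 0 1]
det M = -3; M⁻¹ = [-1/3 -7/6 0; 0 1 0; 0 0 1]
M⁻¹ · (-83/4, 4)ᵀ = (9/4, 4)ᵀ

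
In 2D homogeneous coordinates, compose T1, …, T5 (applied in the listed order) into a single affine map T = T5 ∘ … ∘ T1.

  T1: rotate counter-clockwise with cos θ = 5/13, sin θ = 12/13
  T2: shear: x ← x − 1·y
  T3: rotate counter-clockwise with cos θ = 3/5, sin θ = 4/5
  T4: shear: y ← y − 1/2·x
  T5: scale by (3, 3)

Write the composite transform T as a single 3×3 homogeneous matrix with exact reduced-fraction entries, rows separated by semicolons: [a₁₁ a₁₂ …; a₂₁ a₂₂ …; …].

T = [-207/65 -213/65 0; 51/26 -21/26 0; 0 0 1]

T1 = [5/13 -12/13 0; 12/13 5/13 0; 0 0 1]
T2·T1 = [-7/13 -17/13 0; 12/13 5/13 0; 0 0 1]
T3·…·T1 = [-69/65 -71/65 0; 8/65 -53/65 0; 0 0 1]
T4·…·T1 = [-69/65 -71/65 0; 17/26 -7/26 0; 0 0 1]
T5·…·T1 = [-207/65 -213/65 0; 51/26 -21/26 0; 0 0 1]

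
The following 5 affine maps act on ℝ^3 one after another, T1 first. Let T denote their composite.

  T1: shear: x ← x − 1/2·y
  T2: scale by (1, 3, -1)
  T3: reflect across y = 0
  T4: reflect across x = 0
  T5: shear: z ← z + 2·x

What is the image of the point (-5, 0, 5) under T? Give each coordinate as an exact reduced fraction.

T1 shear: x ← x − 1/2·y: (-5, 0, 5) → (-5, 0, 5)
T2 scale by (1, 3, -1): (-5, 0, 5) → (-5, 0, -5)
T3 reflect across y = 0: (-5, 0, -5) → (-5, 0, -5)
T4 reflect across x = 0: (-5, 0, -5) → (5, 0, -5)
T5 shear: z ← z + 2·x: (5, 0, -5) → (5, 0, 5)

T(p) = (5, 0, 5)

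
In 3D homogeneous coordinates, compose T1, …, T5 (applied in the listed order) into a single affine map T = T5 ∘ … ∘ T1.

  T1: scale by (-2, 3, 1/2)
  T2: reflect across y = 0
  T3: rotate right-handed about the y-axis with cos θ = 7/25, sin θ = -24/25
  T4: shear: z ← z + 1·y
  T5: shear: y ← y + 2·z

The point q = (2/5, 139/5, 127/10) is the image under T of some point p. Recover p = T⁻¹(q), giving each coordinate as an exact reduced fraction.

T1 = [-2 0 0 0; 0 3 0 0; 0 0 1/2 0; 0 0 0 1]
T2·T1 = [-2 0 0 0; 0 -3 0 0; 0 0 1/2 0; 0 0 0 1]
T3·…·T1 = [-14/25 0 -12/25 0; 0 -3 0 0; -48/25 0 7/50 0; 0 0 0 1]
T4·…·T1 = [-14/25 0 -12/25 0; 0 -3 0 0; -48/25 -3 7/50 0; 0 0 0 1]
T5·…·T1 = [-14/25 0 -12/25 0; -96/25 -9 7/25 0; -48/25 -3 7/50 0; 0 0 0 1]
det M = 3; M⁻¹ = [-7/50 12/25 -36/25 0; 0 -1/3 2/3 0; -48/25 -14/25 42/25 0; 0 0 0 1]
M⁻¹ · (2/5, 139/5, 127/10)ᵀ = (-5, -4/5, 5)ᵀ

p = (-5, -4/5, 5)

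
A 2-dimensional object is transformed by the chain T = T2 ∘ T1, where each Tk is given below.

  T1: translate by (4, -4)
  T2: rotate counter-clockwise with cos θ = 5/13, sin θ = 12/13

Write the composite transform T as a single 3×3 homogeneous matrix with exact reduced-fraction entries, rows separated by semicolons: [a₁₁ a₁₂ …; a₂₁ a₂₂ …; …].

T = [5/13 -12/13 68/13; 12/13 5/13 28/13; 0 0 1]

T1 = [1 0 4; 0 1 -4; 0 0 1]
T2·T1 = [5/13 -12/13 68/13; 12/13 5/13 28/13; 0 0 1]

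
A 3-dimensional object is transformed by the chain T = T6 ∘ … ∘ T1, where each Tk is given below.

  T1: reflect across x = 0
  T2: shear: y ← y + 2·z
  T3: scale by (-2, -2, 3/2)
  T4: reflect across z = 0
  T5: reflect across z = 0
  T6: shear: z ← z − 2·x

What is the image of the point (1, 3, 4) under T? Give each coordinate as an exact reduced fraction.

T(p) = (2, -22, 2)

T1 reflect across x = 0: (1, 3, 4) → (-1, 3, 4)
T2 shear: y ← y + 2·z: (-1, 3, 4) → (-1, 11, 4)
T3 scale by (-2, -2, 3/2): (-1, 11, 4) → (2, -22, 6)
T4 reflect across z = 0: (2, -22, 6) → (2, -22, -6)
T5 reflect across z = 0: (2, -22, -6) → (2, -22, 6)
T6 shear: z ← z − 2·x: (2, -22, 6) → (2, -22, 2)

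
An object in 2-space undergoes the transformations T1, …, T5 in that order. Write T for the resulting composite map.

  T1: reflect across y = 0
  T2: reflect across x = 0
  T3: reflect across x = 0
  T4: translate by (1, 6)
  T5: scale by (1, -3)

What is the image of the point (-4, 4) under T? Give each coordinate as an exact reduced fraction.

T1 reflect across y = 0: (-4, 4) → (-4, -4)
T2 reflect across x = 0: (-4, -4) → (4, -4)
T3 reflect across x = 0: (4, -4) → (-4, -4)
T4 translate by (1, 6): (-4, -4) → (-3, 2)
T5 scale by (1, -3): (-3, 2) → (-3, -6)

T(p) = (-3, -6)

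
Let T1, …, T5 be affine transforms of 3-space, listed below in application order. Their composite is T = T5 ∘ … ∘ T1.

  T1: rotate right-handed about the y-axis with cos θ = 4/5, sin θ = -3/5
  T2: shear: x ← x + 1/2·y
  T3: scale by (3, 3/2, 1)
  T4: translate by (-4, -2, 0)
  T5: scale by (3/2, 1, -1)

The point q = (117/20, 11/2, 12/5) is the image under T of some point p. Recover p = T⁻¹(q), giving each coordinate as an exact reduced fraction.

T1 = [4/5 0 -3/5 0; 0 1 0 0; 3/5 0 4/5 0; 0 0 0 1]
T2·T1 = [4/5 1/2 -3/5 0; 0 1 0 0; 3/5 0 4/5 0; 0 0 0 1]
T3·…·T1 = [12/5 3/2 -9/5 0; 0 3/2 0 0; 3/5 0 4/5 0; 0 0 0 1]
T4·…·T1 = [12/5 3/2 -9/5 -4; 0 3/2 0 -2; 3/5 0 4/5 0; 0 0 0 1]
T5·…·T1 = [18/5 9/4 -27/10 -6; 0 3/2 0 -2; -3/5 0 -4/5 0; 0 0 0 1]
det M = -27/4; M⁻¹ = [8/45 -4/15 -3/5 8/15; 0 2/3 0 4/3; -2/15 1/5 -4/5 -2/5; 0 0 0 1]
M⁻¹ · (117/20, 11/2, 12/5)ᵀ = (-4/3, 5, -2)ᵀ

p = (-4/3, 5, -2)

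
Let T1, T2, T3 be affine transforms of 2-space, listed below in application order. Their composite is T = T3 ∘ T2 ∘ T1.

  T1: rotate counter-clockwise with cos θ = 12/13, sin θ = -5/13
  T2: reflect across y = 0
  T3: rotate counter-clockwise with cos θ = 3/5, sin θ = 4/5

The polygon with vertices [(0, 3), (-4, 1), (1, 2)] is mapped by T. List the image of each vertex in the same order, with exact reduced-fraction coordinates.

image vertices: (189/65, -48/65), (-1/65, -268/65), (142/65, 31/65)

T1 rotate counter-clockwise with cos θ = 12/13, sin θ = -5/13: (0, 3) → (15/13, 36/13); (-4, 1) → (-43/13, 32/13); (1, 2) → (22/13, 19/13)
T2 reflect across y = 0: (15/13, 36/13) → (15/13, -36/13); (-43/13, 32/13) → (-43/13, -32/13); (22/13, 19/13) → (22/13, -19/13)
T3 rotate counter-clockwise with cos θ = 3/5, sin θ = 4/5: (15/13, -36/13) → (189/65, -48/65); (-43/13, -32/13) → (-1/65, -268/65); (22/13, -19/13) → (142/65, 31/65)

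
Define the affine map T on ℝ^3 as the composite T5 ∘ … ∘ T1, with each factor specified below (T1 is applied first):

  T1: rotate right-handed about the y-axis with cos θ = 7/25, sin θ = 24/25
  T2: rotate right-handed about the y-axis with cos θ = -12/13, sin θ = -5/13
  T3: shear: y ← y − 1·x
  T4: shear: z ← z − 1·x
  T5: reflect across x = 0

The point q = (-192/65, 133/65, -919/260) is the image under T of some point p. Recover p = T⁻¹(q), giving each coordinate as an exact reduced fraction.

p = (-1/4, 5, -3)

T1 = [7/25 0 24/25 0; 0 1 0 0; -24/25 0 7/25 0; 0 0 0 1]
T2·T1 = [36/325 0 -323/325 0; 0 1 0 0; 323/325 0 36/325 0; 0 0 0 1]
T3·…·T1 = [36/325 0 -323/325 0; -36/325 1 323/325 0; 323/325 0 36/325 0; 0 0 0 1]
T4·…·T1 = [36/325 0 -323/325 0; -36/325 1 323/325 0; 287/325 0 359/325 0; 0 0 0 1]
T5·…·T1 = [-36/325 0 323/325 0; -36/325 1 323/325 0; 287/325 0 359/325 0; 0 0 0 1]
det M = -1; M⁻¹ = [-359/325 0 323/325 0; -1 1 0 0; 287/325 0 36/325 0; 0 0 0 1]
M⁻¹ · (-192/65, 133/65, -919/260)ᵀ = (-1/4, 5, -3)ᵀ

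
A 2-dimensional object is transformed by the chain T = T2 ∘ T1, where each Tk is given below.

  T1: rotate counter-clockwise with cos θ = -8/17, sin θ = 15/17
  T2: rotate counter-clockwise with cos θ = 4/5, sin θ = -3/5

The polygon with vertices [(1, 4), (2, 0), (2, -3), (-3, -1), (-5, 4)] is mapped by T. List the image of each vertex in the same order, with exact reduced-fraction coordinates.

image vertices: (-19/5, 8/5), (26/85, 168/85), (278/85, 129/85), (9/17, -53/17), (-401/85, -368/85)

T1 rotate counter-clockwise with cos θ = -8/17, sin θ = 15/17: (1, 4) → (-4, -1); (2, 0) → (-16/17, 30/17); (2, -3) → (29/17, 54/17); (-3, -1) → (39/17, -37/17); (-5, 4) → (-20/17, -107/17)
T2 rotate counter-clockwise with cos θ = 4/5, sin θ = -3/5: (-4, -1) → (-19/5, 8/5); (-16/17, 30/17) → (26/85, 168/85); (29/17, 54/17) → (278/85, 129/85); (39/17, -37/17) → (9/17, -53/17); (-20/17, -107/17) → (-401/85, -368/85)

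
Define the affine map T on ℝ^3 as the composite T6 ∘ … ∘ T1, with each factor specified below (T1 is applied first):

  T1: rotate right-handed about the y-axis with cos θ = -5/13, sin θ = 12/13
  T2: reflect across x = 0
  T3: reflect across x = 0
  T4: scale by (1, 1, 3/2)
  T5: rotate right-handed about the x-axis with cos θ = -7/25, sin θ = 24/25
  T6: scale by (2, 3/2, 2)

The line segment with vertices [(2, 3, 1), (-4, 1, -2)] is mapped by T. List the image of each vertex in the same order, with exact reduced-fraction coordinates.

T1 rotate right-handed about the y-axis with cos θ = -5/13, sin θ = 12/13: (2, 3, 1) → (2/13, 3, -29/13); (-4, 1, -2) → (-4/13, 1, 58/13)
T2 reflect across x = 0: (2/13, 3, -29/13) → (-2/13, 3, -29/13); (-4/13, 1, 58/13) → (4/13, 1, 58/13)
T3 reflect across x = 0: (-2/13, 3, -29/13) → (2/13, 3, -29/13); (4/13, 1, 58/13) → (-4/13, 1, 58/13)
T4 scale by (1, 1, 3/2): (2/13, 3, -29/13) → (2/13, 3, -87/26); (-4/13, 1, 58/13) → (-4/13, 1, 87/13)
T5 rotate right-handed about the x-axis with cos θ = -7/25, sin θ = 24/25: (2/13, 3, -87/26) → (2/13, 771/325, 2481/650); (-4/13, 1, 87/13) → (-4/13, -2179/325, -297/325)
T6 scale by (2, 3/2, 2): (2/13, 771/325, 2481/650) → (4/13, 2313/650, 2481/325); (-4/13, -2179/325, -297/325) → (-8/13, -6537/650, -594/325)

image vertices: (4/13, 2313/650, 2481/325), (-8/13, -6537/650, -594/325)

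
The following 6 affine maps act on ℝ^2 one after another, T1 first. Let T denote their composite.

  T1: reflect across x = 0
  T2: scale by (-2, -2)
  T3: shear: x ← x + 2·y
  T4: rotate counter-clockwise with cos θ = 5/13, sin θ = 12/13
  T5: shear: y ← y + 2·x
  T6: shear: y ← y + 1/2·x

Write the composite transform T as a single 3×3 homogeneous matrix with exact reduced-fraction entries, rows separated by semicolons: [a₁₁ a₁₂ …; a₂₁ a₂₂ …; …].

T = [10/13 4/13 0; 49/13 -48/13 0; 0 0 1]

T1 = [-1 0 0; 0 1 0; 0 0 1]
T2·T1 = [2 0 0; 0 -2 0; 0 0 1]
T3·…·T1 = [2 -4 0; 0 -2 0; 0 0 1]
T4·…·T1 = [10/13 4/13 0; 24/13 -58/13 0; 0 0 1]
T5·…·T1 = [10/13 4/13 0; 44/13 -50/13 0; 0 0 1]
T6·…·T1 = [10/13 4/13 0; 49/13 -48/13 0; 0 0 1]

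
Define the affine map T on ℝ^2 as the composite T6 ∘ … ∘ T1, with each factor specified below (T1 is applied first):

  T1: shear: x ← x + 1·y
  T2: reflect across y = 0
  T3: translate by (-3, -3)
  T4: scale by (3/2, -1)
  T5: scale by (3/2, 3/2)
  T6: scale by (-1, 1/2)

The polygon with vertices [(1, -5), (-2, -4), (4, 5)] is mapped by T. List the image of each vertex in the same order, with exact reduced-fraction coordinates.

T1 shear: x ← x + 1·y: (1, -5) → (-4, -5); (-2, -4) → (-6, -4); (4, 5) → (9, 5)
T2 reflect across y = 0: (-4, -5) → (-4, 5); (-6, -4) → (-6, 4); (9, 5) → (9, -5)
T3 translate by (-3, -3): (-4, 5) → (-7, 2); (-6, 4) → (-9, 1); (9, -5) → (6, -8)
T4 scale by (3/2, -1): (-7, 2) → (-21/2, -2); (-9, 1) → (-27/2, -1); (6, -8) → (9, 8)
T5 scale by (3/2, 3/2): (-21/2, -2) → (-63/4, -3); (-27/2, -1) → (-81/4, -3/2); (9, 8) → (27/2, 12)
T6 scale by (-1, 1/2): (-63/4, -3) → (63/4, -3/2); (-81/4, -3/2) → (81/4, -3/4); (27/2, 12) → (-27/2, 6)

image vertices: (63/4, -3/2), (81/4, -3/4), (-27/2, 6)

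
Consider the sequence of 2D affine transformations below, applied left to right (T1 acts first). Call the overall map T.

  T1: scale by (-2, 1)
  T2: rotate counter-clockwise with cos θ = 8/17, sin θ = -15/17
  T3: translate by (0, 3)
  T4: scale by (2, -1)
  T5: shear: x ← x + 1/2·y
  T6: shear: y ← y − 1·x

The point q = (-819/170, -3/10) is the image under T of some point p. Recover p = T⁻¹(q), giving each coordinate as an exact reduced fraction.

p = (6/5, 0)

T1 = [-2 0 0; 0 1 0; 0 0 1]
T2·T1 = [-16/17 15/17 0; 30/17 8/17 0; 0 0 1]
T3·…·T1 = [-16/17 15/17 0; 30/17 8/17 3; 0 0 1]
T4·…·T1 = [-32/17 30/17 0; -30/17 -8/17 -3; 0 0 1]
T5·…·T1 = [-47/17 26/17 -3/2; -30/17 -8/17 -3; 0 0 1]
T6·…·T1 = [-47/17 26/17 -3/2; 1 -2 -3/2; 0 0 1]
det M = 4; M⁻¹ = [-1/2 -13/34 -45/34; -1/4 -47/68 -24/17; 0 0 1]
M⁻¹ · (-819/170, -3/10)ᵀ = (6/5, 0)ᵀ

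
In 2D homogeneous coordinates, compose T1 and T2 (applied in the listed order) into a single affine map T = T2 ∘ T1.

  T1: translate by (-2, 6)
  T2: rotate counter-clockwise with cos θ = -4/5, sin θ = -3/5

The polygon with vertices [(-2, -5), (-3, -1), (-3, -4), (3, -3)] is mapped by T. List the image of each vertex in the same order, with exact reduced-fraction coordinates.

image vertices: (19/5, 8/5), (7, -1), (26/5, 7/5), (1, -3)

T1 translate by (-2, 6): (-2, -5) → (-4, 1); (-3, -1) → (-5, 5); (-3, -4) → (-5, 2); (3, -3) → (1, 3)
T2 rotate counter-clockwise with cos θ = -4/5, sin θ = -3/5: (-4, 1) → (19/5, 8/5); (-5, 5) → (7, -1); (-5, 2) → (26/5, 7/5); (1, 3) → (1, -3)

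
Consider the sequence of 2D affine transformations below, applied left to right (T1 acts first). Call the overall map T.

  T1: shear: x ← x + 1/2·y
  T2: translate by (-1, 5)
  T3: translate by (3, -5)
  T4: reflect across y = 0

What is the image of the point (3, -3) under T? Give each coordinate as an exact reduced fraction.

T1 shear: x ← x + 1/2·y: (3, -3) → (3/2, -3)
T2 translate by (-1, 5): (3/2, -3) → (1/2, 2)
T3 translate by (3, -5): (1/2, 2) → (7/2, -3)
T4 reflect across y = 0: (7/2, -3) → (7/2, 3)

T(p) = (7/2, 3)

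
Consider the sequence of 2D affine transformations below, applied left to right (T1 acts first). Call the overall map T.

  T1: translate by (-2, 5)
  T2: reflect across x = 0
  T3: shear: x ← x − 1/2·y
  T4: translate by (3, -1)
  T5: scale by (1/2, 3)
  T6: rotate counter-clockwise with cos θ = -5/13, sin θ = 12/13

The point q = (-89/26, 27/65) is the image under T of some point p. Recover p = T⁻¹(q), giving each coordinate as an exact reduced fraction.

p = (3/5, -3)

T1 = [1 0 -2; 0 1 5; 0 0 1]
T2·T1 = [-1 0 2; 0 1 5; 0 0 1]
T3·…·T1 = [-1 -1/2 -1/2; 0 1 5; 0 0 1]
T4·…·T1 = [-1 -1/2 5/2; 0 1 4; 0 0 1]
T5·…·T1 = [-1/2 -1/4 5/4; 0 3 12; 0 0 1]
T6·…·T1 = [5/26 -139/52 -601/52; -6/13 -18/13 -45/13; 0 0 1]
det M = -3/2; M⁻¹ = [12/13 -139/78 9/2; -4/13 -5/39 -4; 0 0 1]
M⁻¹ · (-89/26, 27/65)ᵀ = (3/5, -3)ᵀ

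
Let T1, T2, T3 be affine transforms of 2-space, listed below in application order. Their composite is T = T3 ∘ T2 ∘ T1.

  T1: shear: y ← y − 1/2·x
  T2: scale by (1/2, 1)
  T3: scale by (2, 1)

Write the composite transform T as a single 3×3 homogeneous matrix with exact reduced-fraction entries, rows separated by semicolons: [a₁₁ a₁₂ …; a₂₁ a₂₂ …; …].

T1 = [1 0 0; -1/2 1 0; 0 0 1]
T2·T1 = [1/2 0 0; -1/2 1 0; 0 0 1]
T3·…·T1 = [1 0 0; -1/2 1 0; 0 0 1]

T = [1 0 0; -1/2 1 0; 0 0 1]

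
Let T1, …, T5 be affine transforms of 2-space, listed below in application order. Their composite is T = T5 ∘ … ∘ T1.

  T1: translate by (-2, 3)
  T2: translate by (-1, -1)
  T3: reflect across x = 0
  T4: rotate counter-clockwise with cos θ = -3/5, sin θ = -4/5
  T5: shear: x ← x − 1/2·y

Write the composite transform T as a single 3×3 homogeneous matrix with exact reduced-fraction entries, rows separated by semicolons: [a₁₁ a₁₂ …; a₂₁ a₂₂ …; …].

T1 = [1 0 -2; 0 1 3; 0 0 1]
T2·T1 = [1 0 -3; 0 1 2; 0 0 1]
T3·…·T1 = [-1 0 3; 0 1 2; 0 0 1]
T4·…·T1 = [3/5 4/5 -1/5; 4/5 -3/5 -18/5; 0 0 1]
T5·…·T1 = [1/5 11/10 8/5; 4/5 -3/5 -18/5; 0 0 1]

T = [1/5 11/10 8/5; 4/5 -3/5 -18/5; 0 0 1]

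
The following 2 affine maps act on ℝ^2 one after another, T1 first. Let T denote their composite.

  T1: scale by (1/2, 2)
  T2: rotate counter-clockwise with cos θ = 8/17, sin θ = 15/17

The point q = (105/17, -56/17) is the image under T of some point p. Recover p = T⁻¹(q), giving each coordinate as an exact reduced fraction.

p = (0, -7/2)

T1 = [1/2 0 0; 0 2 0; 0 0 1]
T2·T1 = [4/17 -30/17 0; 15/34 16/17 0; 0 0 1]
det M = 1; M⁻¹ = [16/17 30/17 0; -15/34 4/17 0; 0 0 1]
M⁻¹ · (105/17, -56/17)ᵀ = (0, -7/2)ᵀ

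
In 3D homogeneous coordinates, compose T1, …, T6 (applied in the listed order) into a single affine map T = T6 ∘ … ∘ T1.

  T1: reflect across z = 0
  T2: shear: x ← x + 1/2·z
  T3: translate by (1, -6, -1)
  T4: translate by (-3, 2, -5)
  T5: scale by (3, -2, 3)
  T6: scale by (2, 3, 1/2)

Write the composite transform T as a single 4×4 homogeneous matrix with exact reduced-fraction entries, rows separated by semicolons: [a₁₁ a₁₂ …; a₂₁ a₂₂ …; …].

T1 = [1 0 0 0; 0 1 0 0; 0 0 -1 0; 0 0 0 1]
T2·T1 = [1 0 -1/2 0; 0 1 0 0; 0 0 -1 0; 0 0 0 1]
T3·…·T1 = [1 0 -1/2 1; 0 1 0 -6; 0 0 -1 -1; 0 0 0 1]
T4·…·T1 = [1 0 -1/2 -2; 0 1 0 -4; 0 0 -1 -6; 0 0 0 1]
T5·…·T1 = [3 0 -3/2 -6; 0 -2 0 8; 0 0 -3 -18; 0 0 0 1]
T6·…·T1 = [6 0 -3 -12; 0 -6 0 24; 0 0 -3/2 -9; 0 0 0 1]

T = [6 0 -3 -12; 0 -6 0 24; 0 0 -3/2 -9; 0 0 0 1]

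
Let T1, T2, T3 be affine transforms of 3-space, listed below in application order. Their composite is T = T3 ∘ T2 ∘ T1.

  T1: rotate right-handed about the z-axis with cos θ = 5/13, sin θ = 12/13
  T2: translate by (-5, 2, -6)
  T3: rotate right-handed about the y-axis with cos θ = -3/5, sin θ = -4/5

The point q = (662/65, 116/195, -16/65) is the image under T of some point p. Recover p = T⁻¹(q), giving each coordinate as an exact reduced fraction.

T1 = [5/13 -12/13 0 0; 12/13 5/13 0 0; 0 0 1 0; 0 0 0 1]
T2·T1 = [5/13 -12/13 0 -5; 12/13 5/13 0 2; 0 0 1 -6; 0 0 0 1]
T3·…·T1 = [-3/13 36/65 -4/5 39/5; 12/13 5/13 0 2; 4/13 -48/65 -3/5 -2/5; 0 0 0 1]
det M = 1; M⁻¹ = [-3/13 12/13 4/13 1/13; 36/65 5/13 -48/65 -70/13; -4/5 0 -3/5 6; 0 0 0 1]
M⁻¹ · (662/65, 116/195, -16/65)ᵀ = (-9/5, 2/3, -2)ᵀ

p = (-9/5, 2/3, -2)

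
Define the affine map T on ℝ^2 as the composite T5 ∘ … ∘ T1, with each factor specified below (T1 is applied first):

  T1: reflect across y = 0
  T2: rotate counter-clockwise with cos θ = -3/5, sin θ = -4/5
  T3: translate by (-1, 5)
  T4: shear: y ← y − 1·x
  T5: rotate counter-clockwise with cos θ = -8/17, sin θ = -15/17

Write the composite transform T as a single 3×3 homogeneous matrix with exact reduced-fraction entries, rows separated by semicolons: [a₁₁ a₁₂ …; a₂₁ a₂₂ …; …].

T1 = [1 0 0; 0 -1 0; 0 0 1]
T2·T1 = [-3/5 -4/5 0; -4/5 3/5 0; 0 0 1]
T3·…·T1 = [-3/5 -4/5 -1; -4/5 3/5 5; 0 0 1]
T4·…·T1 = [-3/5 -4/5 -1; -1/5 7/5 6; 0 0 1]
T5·…·T1 = [9/85 137/85 98/17; 53/85 4/85 -33/17; 0 0 1]

T = [9/85 137/85 98/17; 53/85 4/85 -33/17; 0 0 1]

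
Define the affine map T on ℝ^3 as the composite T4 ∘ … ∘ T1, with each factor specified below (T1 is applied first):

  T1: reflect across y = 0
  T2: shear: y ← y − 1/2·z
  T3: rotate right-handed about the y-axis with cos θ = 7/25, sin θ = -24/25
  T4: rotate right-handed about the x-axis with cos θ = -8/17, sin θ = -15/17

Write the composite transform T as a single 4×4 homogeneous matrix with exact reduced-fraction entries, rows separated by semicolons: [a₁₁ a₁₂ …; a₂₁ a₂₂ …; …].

T = [7/25 0 -24/25 0; 72/85 8/17 41/85 0; -192/425 15/17 263/850 0; 0 0 0 1]

T1 = [1 0 0 0; 0 -1 0 0; 0 0 1 0; 0 0 0 1]
T2·T1 = [1 0 0 0; 0 -1 -1/2 0; 0 0 1 0; 0 0 0 1]
T3·…·T1 = [7/25 0 -24/25 0; 0 -1 -1/2 0; 24/25 0 7/25 0; 0 0 0 1]
T4·…·T1 = [7/25 0 -24/25 0; 72/85 8/17 41/85 0; -192/425 15/17 263/850 0; 0 0 0 1]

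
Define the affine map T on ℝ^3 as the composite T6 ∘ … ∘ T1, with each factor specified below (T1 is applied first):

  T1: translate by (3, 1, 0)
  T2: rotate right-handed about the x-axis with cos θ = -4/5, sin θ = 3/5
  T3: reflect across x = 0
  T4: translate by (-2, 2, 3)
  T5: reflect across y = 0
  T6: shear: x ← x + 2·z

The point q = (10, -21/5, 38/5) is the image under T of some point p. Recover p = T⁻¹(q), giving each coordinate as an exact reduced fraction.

T1 = [1 0 0 3; 0 1 0 1; 0 0 1 0; 0 0 0 1]
T2·T1 = [1 0 0 3; 0 -4/5 -3/5 -4/5; 0 3/5 -4/5 3/5; 0 0 0 1]
T3·…·T1 = [-1 0 0 -3; 0 -4/5 -3/5 -4/5; 0 3/5 -4/5 3/5; 0 0 0 1]
T4·…·T1 = [-1 0 0 -5; 0 -4/5 -3/5 6/5; 0 3/5 -4/5 18/5; 0 0 0 1]
T5·…·T1 = [-1 0 0 -5; 0 4/5 3/5 -6/5; 0 3/5 -4/5 18/5; 0 0 0 1]
T6·…·T1 = [-1 6/5 -8/5 11/5; 0 4/5 3/5 -6/5; 0 3/5 -4/5 18/5; 0 0 0 1]
det M = 1; M⁻¹ = [-1 0 2 -5; 0 4/5 3/5 -6/5; 0 3/5 -4/5 18/5; 0 0 0 1]
M⁻¹ · (10, -21/5, 38/5)ᵀ = (1/5, 0, -5)ᵀ

p = (1/5, 0, -5)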